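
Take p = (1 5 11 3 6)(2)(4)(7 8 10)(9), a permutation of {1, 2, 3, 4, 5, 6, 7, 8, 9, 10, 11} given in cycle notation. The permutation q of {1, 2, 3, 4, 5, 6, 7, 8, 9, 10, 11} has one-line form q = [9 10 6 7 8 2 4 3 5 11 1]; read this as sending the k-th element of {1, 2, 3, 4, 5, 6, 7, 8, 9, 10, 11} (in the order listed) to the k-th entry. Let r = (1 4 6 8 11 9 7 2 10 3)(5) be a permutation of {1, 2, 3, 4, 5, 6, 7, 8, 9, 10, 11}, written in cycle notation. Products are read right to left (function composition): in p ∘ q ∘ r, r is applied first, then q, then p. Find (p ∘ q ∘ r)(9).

Apply the permutations in order: r(9) = 7, then q(7) = 4, then p(4) = 4. So (p ∘ q ∘ r)(9) = 4.

4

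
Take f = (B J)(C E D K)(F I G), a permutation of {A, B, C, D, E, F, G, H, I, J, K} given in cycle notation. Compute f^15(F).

F lies in the 3-cycle (F I G).
Powers repeat with period 3 on this cycle, and 15 mod 3 = 0, so f^15(F) = f^0(F).
So f^15(F) = F.

F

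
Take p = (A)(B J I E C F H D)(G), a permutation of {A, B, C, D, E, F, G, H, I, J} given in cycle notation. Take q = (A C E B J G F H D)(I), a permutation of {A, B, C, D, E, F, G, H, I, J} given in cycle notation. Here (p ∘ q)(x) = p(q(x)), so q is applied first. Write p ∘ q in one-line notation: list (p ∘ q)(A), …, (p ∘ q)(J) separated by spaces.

F I C A J D H B E G

(p ∘ q)(x) = p(q(x)). Computing each image: p(q(A)) = p(C) = F, p(q(B)) = p(J) = I, p(q(C)) = p(E) = C, p(q(D)) = p(A) = A, p(q(E)) = p(B) = J, p(q(F)) = p(H) = D, p(q(G)) = p(F) = H, p(q(H)) = p(D) = B, p(q(I)) = p(I) = E, p(q(J)) = p(G) = G.
Hence p ∘ q = [F I C A J D H B E G].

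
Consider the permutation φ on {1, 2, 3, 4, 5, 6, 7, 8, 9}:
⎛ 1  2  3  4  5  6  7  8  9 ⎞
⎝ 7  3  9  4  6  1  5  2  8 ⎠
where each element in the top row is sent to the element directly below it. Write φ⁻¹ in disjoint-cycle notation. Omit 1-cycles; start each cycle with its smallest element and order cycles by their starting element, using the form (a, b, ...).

First write φ in disjoint cycles: (1, 7, 5, 6)(2, 3, 9, 8).
Reversing each cycle (and rotating so the smallest element leads) gives φ⁻¹ = (1, 6, 5, 7)(2, 8, 9, 3).

(1, 6, 5, 7)(2, 8, 9, 3)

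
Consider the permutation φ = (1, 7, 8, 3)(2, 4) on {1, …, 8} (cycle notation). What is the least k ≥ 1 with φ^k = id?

The cycle type of φ is (4, 2, 1, 1).
The order is lcm(4, 2) = 4.

4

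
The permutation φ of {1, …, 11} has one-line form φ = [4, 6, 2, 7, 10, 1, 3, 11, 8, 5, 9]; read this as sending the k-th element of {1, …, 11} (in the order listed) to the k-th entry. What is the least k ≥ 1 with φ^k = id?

6

Writing φ as disjoint cycles, the cycle lengths are 6, 3, 2.
The order is lcm(6, 3, 2) = 6.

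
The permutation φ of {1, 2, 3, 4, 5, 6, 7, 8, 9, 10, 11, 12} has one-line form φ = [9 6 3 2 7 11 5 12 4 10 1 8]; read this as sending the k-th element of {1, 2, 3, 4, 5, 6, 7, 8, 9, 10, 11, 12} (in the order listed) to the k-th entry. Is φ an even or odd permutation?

odd

In disjoint-cycle form the cycle lengths are 6, 2, 2, 1, 1.
A cycle is odd iff its length is even; φ has 3 even-length cycles, so sgn(φ) = (−1)^3 and φ is odd.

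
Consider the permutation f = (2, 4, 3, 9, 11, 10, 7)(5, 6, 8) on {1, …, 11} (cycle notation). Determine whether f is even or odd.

even

The cycle lengths are 7, 3, 1.
A cycle is odd iff its length is even; f has 0 even-length cycles, so sgn(f) = (−1)^0 and f is even.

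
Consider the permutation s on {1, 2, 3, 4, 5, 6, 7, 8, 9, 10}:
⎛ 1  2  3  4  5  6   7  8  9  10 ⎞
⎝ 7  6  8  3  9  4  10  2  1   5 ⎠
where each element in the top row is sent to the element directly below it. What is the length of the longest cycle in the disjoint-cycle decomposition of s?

5

Decomposing into disjoint cycles gives (1 7 10 5 9)(2 6 4 3 8); the longest has length 5.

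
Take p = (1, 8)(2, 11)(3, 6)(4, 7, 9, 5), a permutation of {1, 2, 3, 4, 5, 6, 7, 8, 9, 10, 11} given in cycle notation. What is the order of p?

The disjoint cycles have lengths 4, 2, 2, 2, 1.
Since disjoint cycles commute, ord(p) = lcm(4, 2, 2, 2) = 4.

4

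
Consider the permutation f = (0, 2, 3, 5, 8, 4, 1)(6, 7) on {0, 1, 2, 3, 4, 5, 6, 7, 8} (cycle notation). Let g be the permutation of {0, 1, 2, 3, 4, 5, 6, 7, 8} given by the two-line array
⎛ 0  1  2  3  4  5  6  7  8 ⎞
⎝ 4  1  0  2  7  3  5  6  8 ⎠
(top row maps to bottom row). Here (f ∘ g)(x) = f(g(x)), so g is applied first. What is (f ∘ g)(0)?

1

g(0) = 4, then f(4) = 1; composing gives (f ∘ g)(0) = 1.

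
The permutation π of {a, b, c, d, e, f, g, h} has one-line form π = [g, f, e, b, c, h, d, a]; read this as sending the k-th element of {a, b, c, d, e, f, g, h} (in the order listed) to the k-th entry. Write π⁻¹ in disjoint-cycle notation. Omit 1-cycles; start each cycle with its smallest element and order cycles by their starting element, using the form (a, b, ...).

(a, h, f, b, d, g)(c, e)

The cycle decomposition of π is (a, g, d, b, f, h)(c, e).
The inverse reverses every cycle; in canonical form, π⁻¹ = (a, h, f, b, d, g)(c, e).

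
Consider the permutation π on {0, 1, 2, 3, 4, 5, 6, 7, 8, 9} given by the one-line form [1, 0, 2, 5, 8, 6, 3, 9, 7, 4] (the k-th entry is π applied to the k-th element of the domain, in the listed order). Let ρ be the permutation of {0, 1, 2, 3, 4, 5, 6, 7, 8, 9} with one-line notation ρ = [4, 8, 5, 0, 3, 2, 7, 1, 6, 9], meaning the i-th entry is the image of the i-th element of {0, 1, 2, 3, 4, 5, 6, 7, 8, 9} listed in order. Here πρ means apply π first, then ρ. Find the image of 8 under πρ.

(πρ)(8) = ρ(π(8)). π(8) = 7, then ρ(7) = 1. So (πρ)(8) = 1.

1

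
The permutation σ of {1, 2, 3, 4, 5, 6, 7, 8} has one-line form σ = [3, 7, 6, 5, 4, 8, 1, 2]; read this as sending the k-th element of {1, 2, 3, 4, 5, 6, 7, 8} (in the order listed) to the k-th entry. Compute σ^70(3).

Tracing 3 → 6 → … returns to 3 after 6 steps, so 3 lies in a 6-cycle (1, 3, 6, 8, 2, 7).
Powers repeat with period 6 on this cycle, and 70 mod 6 = 4, so σ^70(3) = σ^4(3).
Stepping 4 places around the cycle: 3 → 6 → 8 → 2 → 7.

7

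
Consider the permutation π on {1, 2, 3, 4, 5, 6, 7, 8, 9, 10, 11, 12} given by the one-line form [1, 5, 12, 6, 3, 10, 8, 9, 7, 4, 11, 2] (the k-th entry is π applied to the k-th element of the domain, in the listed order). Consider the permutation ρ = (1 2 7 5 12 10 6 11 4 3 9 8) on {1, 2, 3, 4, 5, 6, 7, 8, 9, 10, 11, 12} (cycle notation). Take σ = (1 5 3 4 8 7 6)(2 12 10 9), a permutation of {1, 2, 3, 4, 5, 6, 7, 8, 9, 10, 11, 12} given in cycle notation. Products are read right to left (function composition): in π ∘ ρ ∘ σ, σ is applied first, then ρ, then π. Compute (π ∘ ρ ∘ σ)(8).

Apply the permutations in order: σ(8) = 7, then ρ(7) = 5, then π(5) = 3. So (π ∘ ρ ∘ σ)(8) = 3.

3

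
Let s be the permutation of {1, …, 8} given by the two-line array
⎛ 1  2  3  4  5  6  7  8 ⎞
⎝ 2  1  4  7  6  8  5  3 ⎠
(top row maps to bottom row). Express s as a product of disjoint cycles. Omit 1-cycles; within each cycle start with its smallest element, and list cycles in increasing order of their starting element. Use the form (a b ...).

(1 2)(3 4 7 5 6 8)

Start at 1 and follow images: 1 → 2 → 1, giving the cycle (1 2).
Repeating from the next unused element and collecting all non-trivial cycles gives (1 2)(3 4 7 5 6 8).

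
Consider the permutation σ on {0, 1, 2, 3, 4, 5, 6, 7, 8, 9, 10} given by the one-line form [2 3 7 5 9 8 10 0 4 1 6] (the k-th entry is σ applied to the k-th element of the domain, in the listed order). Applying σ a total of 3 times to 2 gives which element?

2

Tracing 2 → 7 → … returns to 2 after 3 steps, so 2 lies in a 3-cycle (0 2 7).
On a 3-cycle, σ^3 is the identity, so σ^3 = σ^0 there (3 ≡ 0 mod 3).
So σ^3(2) = 2.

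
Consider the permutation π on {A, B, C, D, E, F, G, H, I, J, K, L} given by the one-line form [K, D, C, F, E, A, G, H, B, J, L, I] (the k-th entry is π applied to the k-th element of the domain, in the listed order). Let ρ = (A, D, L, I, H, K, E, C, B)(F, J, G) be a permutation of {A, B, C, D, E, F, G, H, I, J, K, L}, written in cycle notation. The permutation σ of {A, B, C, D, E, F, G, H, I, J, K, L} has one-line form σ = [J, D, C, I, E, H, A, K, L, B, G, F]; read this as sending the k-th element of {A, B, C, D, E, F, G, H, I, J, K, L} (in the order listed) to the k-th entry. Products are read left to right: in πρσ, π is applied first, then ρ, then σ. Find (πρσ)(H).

(πρσ)(H) = σ(ρ(π(H))). π(H) = H, then ρ(H) = K, then σ(K) = G, so the result is G.

G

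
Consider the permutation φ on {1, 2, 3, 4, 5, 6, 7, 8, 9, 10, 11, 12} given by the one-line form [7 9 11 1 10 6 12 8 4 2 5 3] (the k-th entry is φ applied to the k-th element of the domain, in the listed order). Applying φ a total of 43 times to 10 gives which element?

Tracing 10 → 2 → … returns to 10 after 10 steps, so 10 lies in a 10-cycle (1, 7, 12, 3, 11, 5, 10, 2, 9, 4).
On a 10-cycle, φ^10 is the identity, so φ^43 = φ^3 there (43 ≡ 3 mod 10).
Stepping 3 places around the cycle: 10 → 2 → 9 → 4.

4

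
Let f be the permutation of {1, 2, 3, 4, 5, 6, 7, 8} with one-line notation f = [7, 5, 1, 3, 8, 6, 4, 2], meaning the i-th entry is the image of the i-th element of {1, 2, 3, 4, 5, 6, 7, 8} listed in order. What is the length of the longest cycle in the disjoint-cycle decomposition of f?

4

Decomposing into disjoint cycles gives (1, 7, 4, 3)(2, 5, 8); the longest has length 4.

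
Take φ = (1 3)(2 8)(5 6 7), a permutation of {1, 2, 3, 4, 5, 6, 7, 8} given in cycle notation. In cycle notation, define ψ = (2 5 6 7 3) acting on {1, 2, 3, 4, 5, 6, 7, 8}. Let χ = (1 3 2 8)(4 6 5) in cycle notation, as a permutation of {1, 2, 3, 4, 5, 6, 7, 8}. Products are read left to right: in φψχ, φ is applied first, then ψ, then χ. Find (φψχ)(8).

Apply the permutations in order: φ(8) = 2, then ψ(2) = 5, then χ(5) = 4. So (φψχ)(8) = 4.

4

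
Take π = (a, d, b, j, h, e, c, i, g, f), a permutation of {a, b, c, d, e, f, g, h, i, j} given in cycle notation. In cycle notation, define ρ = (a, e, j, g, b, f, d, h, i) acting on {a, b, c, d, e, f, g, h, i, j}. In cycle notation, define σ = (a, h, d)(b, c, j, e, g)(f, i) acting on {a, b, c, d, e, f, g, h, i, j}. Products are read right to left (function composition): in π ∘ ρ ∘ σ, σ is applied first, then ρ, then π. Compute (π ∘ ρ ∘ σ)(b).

i

Apply the permutations in order: σ(b) = c, then ρ(c) = c, then π(c) = i. So (π ∘ ρ ∘ σ)(b) = i.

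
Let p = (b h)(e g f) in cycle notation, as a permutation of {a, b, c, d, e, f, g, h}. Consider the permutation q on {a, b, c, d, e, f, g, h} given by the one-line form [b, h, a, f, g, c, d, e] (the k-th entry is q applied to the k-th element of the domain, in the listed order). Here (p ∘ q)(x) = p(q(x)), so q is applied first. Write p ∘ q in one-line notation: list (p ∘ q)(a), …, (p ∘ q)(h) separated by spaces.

h b a e f c d g

For each element, apply q then p: a → b → h; b → h → b; c → a → a; d → f → e; e → g → f; f → c → c; g → d → d; h → e → g.
So p ∘ q in one-line form is h b a e f c d g.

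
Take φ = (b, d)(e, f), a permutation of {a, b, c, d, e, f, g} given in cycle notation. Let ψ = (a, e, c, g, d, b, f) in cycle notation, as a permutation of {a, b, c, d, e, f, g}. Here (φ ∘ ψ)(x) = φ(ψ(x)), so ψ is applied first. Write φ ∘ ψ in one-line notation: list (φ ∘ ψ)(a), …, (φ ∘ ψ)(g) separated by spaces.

f e g d c a b

For each element, apply ψ then φ: a → e → f; b → f → e; c → g → g; d → b → d; e → c → c; f → a → a; g → d → b.
Collecting the images, φ ∘ ψ = [f e g d c a b].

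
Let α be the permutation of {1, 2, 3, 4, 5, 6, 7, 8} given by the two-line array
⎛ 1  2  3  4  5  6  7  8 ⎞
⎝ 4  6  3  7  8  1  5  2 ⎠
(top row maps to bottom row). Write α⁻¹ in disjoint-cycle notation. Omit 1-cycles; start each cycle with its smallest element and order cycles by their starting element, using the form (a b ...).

The cycle decomposition of α is (1 4 7 5 8 2 6).
The inverse reverses every cycle; in canonical form, α⁻¹ = (1 6 2 8 5 7 4).

(1 6 2 8 5 7 4)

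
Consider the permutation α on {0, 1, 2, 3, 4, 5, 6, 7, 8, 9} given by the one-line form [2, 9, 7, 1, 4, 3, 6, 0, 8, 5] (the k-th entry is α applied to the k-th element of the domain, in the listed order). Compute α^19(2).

Tracing 2 → 7 → … returns to 2 after 3 steps, so 2 lies in a 3-cycle (0 2 7).
Since the cycle has length 3, α^19 acts on it the same as α^1 (19 mod 3 = 1).
Stepping 1 place around the cycle: 2 → 7.

7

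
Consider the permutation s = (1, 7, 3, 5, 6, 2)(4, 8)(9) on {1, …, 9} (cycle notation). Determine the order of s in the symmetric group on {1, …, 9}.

6

The cycle type of s is (6, 2, 1).
The order of s is the least common multiple of its cycle lengths: lcm(6, 2) = 6.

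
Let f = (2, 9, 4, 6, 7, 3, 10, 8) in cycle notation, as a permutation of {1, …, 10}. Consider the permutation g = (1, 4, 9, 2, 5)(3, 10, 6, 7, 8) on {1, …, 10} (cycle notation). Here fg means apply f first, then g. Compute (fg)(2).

2

f(2) = 9, then g(9) = 2; composing gives (fg)(2) = 2.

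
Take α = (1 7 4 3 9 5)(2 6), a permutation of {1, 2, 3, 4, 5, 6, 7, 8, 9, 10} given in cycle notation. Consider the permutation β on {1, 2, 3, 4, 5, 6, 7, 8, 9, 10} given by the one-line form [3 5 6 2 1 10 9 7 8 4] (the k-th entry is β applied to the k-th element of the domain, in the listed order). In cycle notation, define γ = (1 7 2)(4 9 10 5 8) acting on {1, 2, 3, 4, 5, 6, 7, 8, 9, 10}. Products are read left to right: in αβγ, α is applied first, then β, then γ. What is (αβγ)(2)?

5

Apply the permutations in order: α(2) = 6, then β(6) = 10, then γ(10) = 5. So (αβγ)(2) = 5.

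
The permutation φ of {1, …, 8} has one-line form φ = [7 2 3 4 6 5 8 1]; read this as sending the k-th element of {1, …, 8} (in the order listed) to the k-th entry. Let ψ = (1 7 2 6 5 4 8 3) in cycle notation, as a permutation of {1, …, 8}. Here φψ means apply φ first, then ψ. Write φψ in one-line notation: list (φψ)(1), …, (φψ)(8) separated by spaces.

Chase each element through φ then ψ: 1 → 7 → 2; 2 → 2 → 6; 3 → 3 → 1; 4 → 4 → 8; 5 → 6 → 5; 6 → 5 → 4; 7 → 8 → 3; 8 → 1 → 7.
So φψ in one-line form is 2 6 1 8 5 4 3 7.

2 6 1 8 5 4 3 7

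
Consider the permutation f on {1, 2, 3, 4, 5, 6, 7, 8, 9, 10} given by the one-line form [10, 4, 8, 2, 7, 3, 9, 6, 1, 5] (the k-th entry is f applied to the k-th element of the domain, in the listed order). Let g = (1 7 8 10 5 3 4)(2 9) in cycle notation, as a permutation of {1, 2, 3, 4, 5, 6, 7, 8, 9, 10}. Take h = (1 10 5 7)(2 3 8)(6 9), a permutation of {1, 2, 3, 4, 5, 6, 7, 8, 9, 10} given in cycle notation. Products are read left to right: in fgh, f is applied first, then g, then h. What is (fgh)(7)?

Chase 7: f(7) = 9; g(9) = 2; h(2) = 3. Hence (fgh)(7) = 3.

3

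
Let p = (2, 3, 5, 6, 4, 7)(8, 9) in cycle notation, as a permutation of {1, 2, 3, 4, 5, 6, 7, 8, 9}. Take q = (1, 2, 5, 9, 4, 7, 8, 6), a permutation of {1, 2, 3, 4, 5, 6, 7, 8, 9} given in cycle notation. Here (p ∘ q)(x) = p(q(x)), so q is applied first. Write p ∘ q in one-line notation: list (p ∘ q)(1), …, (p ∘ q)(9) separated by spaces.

3 6 5 2 8 1 9 4 7

Chase each element through q then p: 1 → 2 → 3; 2 → 5 → 6; 3 → 3 → 5; 4 → 7 → 2; 5 → 9 → 8; 6 → 1 → 1; 7 → 8 → 9; 8 → 6 → 4; 9 → 4 → 7.
Collecting the images, p ∘ q = [3 6 5 2 8 1 9 4 7].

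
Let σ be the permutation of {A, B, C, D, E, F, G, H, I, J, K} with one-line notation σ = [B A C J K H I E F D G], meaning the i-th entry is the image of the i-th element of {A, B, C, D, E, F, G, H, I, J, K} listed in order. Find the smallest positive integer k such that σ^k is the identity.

The disjoint-cycle form of σ has cycle lengths 6, 2, 2, 1.
The order of σ is the least common multiple of its cycle lengths: lcm(6, 2, 2) = 6.

6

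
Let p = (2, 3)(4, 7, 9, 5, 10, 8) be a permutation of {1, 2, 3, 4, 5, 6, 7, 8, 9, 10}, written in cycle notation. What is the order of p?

6

The cycle type of p is (6, 2, 1, 1).
The order is lcm(6, 2) = 6.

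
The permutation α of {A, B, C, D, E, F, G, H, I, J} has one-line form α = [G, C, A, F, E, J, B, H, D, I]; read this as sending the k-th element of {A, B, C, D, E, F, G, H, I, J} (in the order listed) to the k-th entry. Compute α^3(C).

Tracing C → A → … returns to C after 4 steps, so C lies in a 4-cycle (A G B C).
Advancing 3 steps from C: C → A → G → B.

B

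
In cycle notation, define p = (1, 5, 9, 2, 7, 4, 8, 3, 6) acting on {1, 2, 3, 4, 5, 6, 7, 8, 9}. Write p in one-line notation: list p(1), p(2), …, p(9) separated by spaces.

Each element maps to the next entry in its cycle (wrapping to the front): 1↦5, 2↦7, 3↦6, 4↦8, 5↦9, 6↦1, 7↦4, 8↦3, 9↦2.
Listing these in domain order gives 5 7 6 8 9 1 4 3 2.

5 7 6 8 9 1 4 3 2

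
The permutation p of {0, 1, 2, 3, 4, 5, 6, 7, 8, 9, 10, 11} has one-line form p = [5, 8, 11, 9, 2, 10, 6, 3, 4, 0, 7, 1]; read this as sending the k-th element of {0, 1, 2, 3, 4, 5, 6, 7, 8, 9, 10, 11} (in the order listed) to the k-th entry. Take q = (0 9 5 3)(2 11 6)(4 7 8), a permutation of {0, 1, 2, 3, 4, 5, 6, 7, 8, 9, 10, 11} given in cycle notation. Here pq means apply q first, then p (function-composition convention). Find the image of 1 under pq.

(pq)(1) = p(q(1)). q(1) = 1, then p(1) = 8. So (pq)(1) = 8.

8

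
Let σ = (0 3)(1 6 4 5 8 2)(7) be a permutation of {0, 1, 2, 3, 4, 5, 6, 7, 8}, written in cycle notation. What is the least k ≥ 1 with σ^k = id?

The disjoint cycles have lengths 6, 2, 1.
The order is lcm(6, 2) = 6.

6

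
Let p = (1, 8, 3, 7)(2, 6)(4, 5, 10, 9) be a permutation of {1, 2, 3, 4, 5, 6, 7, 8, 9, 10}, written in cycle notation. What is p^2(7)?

7 lies in the 4-cycle (1, 8, 3, 7).
Stepping 2 places around the cycle: 7 → 1 → 8.

8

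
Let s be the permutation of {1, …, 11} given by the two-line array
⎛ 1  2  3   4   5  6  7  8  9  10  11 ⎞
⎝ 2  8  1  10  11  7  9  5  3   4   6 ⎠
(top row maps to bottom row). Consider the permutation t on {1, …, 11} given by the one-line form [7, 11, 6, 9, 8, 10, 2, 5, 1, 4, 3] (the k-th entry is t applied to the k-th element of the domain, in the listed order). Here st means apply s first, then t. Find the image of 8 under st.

s(8) = 5, then t(5) = 8; composing gives (st)(8) = 8.

8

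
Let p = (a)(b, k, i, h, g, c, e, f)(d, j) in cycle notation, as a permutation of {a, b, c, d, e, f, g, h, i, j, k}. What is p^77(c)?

i

c lies in the 8-cycle (b, k, i, h, g, c, e, f).
Since the cycle has length 8, p^77 acts on it the same as p^5 (77 mod 8 = 5).
Stepping 5 places around the cycle: c → e → f → b → k → i.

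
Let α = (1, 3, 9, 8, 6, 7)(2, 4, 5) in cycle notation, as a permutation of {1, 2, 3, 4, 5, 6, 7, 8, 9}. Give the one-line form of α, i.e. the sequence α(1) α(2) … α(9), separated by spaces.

3 4 9 5 2 7 1 6 8

Image by image: 1→3, 2→4, 3→9, 4→5, 5→2, 6→7, 7→1, 8→6, 9→8.
So the one-line form is 3 4 9 5 2 7 1 6 8.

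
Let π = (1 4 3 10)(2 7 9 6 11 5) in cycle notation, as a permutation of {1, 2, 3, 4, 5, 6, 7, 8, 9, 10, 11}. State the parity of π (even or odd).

The cycle lengths are 6, 4, 1.
A cycle is odd iff its length is even; π has 2 even-length cycles, so sgn(π) = (−1)^2 and π is even.

even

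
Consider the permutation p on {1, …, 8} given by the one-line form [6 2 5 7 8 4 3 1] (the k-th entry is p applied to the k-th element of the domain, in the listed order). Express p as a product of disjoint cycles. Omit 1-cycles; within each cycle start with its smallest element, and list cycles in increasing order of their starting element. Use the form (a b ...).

Iterating p from 1 gives 1 → 6 → 4 → 7 → 3 → 5 → 8 → 1; that is the 7-cycle (1 6 4 7 3 5 8).
Continuing from each remaining unvisited element yields (1 6 4 7 3 5 8).

(1 6 4 7 3 5 8)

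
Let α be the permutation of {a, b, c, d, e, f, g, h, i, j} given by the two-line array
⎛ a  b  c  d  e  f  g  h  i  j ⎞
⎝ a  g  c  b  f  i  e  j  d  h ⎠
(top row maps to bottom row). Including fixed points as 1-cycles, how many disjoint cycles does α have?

4

The cycle decomposition is (a)(b, g, e, f, i, d)(c)(h, j), which has 4 cycles (counting 1-cycles).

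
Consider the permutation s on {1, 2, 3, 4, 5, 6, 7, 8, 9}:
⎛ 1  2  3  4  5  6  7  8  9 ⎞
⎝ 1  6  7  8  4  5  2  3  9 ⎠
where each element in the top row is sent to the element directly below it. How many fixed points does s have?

2

The fixed points (elements with s(x) = x) are {1, 9}, so there are 2.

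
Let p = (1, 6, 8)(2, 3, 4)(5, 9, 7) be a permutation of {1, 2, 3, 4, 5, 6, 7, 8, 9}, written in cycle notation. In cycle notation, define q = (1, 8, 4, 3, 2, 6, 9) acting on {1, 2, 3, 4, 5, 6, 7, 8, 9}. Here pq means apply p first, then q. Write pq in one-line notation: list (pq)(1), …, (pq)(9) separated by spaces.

Chase each element through p then q: 1 → 6 → 9; 2 → 3 → 2; 3 → 4 → 3; 4 → 2 → 6; 5 → 9 → 1; 6 → 8 → 4; 7 → 5 → 5; 8 → 1 → 8; 9 → 7 → 7.
Collecting the images, pq = [9 2 3 6 1 4 5 8 7].

9 2 3 6 1 4 5 8 7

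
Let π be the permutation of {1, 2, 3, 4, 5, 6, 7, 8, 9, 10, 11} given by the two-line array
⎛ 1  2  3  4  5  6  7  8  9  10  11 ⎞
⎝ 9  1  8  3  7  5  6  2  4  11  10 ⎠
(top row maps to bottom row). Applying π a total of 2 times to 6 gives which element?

7

Tracing 6 → 5 → … returns to 6 after 3 steps, so 6 lies in a 3-cycle (5, 7, 6).
Advancing 2 steps from 6: 6 → 5 → 7.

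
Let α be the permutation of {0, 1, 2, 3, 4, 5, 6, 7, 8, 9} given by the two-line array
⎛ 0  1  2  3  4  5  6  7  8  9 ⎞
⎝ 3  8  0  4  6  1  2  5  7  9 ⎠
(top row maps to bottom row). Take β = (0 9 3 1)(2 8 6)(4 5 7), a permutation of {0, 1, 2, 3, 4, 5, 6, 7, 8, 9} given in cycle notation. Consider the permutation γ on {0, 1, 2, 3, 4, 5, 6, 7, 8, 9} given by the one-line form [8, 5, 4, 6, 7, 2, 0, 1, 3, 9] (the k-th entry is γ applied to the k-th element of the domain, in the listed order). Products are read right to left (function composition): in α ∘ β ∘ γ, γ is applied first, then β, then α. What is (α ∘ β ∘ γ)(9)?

Chase 9: γ(9) = 9; β(9) = 3; α(3) = 4. Hence (α ∘ β ∘ γ)(9) = 4.

4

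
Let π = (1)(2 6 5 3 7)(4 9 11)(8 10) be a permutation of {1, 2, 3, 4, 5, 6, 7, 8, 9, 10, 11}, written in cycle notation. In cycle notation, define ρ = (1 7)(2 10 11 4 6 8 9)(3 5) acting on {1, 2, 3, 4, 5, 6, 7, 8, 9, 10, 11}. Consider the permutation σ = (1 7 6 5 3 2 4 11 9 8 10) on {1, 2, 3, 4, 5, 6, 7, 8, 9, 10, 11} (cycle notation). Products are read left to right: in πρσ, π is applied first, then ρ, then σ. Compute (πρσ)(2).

10

(πρσ)(2) = σ(ρ(π(2))). π(2) = 6, then ρ(6) = 8, then σ(8) = 10, so the result is 10.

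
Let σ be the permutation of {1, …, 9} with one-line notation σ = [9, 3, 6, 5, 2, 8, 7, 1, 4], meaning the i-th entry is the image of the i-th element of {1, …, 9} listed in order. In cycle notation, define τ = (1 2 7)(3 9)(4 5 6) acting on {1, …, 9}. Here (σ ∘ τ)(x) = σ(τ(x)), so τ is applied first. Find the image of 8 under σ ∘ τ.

1

(σ ∘ τ)(8) = σ(τ(8)). τ(8) = 8, then σ(8) = 1. So (σ ∘ τ)(8) = 1.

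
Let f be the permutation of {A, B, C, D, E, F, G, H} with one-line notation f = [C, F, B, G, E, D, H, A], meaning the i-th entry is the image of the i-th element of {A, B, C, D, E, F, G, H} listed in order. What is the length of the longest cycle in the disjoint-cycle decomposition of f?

7

Decomposing into disjoint cycles gives (A, C, B, F, D, G, H); the longest has length 7.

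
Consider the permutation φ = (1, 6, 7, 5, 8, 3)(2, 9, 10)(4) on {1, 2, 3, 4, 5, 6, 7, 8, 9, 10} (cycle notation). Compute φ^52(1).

1 lies in the 6-cycle (1, 6, 7, 5, 8, 3).
Since the cycle has length 6, φ^52 acts on it the same as φ^4 (52 mod 6 = 4).
Stepping 4 places around the cycle: 1 → 6 → 7 → 5 → 8.

8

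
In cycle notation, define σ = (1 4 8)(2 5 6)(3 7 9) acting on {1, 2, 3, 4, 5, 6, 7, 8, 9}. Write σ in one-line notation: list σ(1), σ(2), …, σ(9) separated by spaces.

4 5 7 8 6 2 9 1 3

Each element maps to the next entry in its cycle (wrapping to the front): 1→4, 2→5, 3→7, 4→8, 5→6, 6→2, 7→9, 8→1, 9→3.
So the one-line form is 4 5 7 8 6 2 9 1 3.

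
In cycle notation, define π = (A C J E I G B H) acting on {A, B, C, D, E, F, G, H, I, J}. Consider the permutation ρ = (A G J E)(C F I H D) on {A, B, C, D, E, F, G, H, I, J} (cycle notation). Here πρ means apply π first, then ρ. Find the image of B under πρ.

D

π(B) = H, then ρ(H) = D; composing gives (πρ)(B) = D.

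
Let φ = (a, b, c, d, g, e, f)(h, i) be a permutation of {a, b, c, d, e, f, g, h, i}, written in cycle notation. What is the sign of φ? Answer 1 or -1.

-1

The cycle lengths are 7, 2.
A cycle of length ℓ contributes ℓ−1 transpositions, so φ is a product of 6 + 1 = 7 transpositions — odd.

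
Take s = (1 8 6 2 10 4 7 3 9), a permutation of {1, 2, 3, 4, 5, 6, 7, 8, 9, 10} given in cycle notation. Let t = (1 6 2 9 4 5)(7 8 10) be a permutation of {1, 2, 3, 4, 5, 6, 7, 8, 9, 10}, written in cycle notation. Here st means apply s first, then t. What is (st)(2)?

7

(st)(2) = t(s(2)). s(2) = 10, then t(10) = 7. So (st)(2) = 7.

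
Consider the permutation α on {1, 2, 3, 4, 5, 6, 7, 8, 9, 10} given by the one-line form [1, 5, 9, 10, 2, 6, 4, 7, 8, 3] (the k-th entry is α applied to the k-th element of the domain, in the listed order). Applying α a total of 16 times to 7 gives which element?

9

Tracing 7 → 4 → … returns to 7 after 6 steps, so 7 lies in a 6-cycle (3 9 8 7 4 10).
On a 6-cycle, α^6 is the identity, so α^16 = α^4 there (16 ≡ 4 mod 6).
Advancing 4 steps from 7: 7 → 4 → 10 → 3 → 9.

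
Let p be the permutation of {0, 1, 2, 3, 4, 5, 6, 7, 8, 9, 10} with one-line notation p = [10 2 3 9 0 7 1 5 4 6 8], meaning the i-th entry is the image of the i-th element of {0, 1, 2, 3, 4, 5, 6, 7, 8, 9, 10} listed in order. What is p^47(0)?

Tracing 0 → 10 → … returns to 0 after 4 steps, so 0 lies in a 4-cycle (0, 10, 8, 4).
On a 4-cycle, p^4 is the identity, so p^47 = p^3 there (47 ≡ 3 mod 4).
Stepping 3 places around the cycle: 0 → 10 → 8 → 4.

4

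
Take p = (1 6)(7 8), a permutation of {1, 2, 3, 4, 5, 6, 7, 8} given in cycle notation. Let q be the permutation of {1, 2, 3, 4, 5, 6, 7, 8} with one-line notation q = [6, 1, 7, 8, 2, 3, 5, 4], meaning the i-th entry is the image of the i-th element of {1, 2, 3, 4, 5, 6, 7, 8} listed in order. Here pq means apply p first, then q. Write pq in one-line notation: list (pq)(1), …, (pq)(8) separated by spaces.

Chase each element through p then q: 1 → 6 → 3; 2 → 2 → 1; 3 → 3 → 7; 4 → 4 → 8; 5 → 5 → 2; 6 → 1 → 6; 7 → 8 → 4; 8 → 7 → 5.
So pq in one-line form is 3 1 7 8 2 6 4 5.

3 1 7 8 2 6 4 5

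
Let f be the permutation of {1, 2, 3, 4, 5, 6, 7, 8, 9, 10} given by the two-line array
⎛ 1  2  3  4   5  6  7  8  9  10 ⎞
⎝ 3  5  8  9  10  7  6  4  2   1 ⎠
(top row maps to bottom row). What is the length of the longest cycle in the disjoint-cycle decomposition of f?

Decomposing into disjoint cycles gives (1 3 8 4 9 2 5 10)(6 7); the longest has length 8.

8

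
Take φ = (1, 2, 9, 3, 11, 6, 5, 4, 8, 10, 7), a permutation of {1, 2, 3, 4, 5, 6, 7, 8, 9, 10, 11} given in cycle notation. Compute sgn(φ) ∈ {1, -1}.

1

The cycle lengths are 11.
A cycle is odd iff its length is even; φ has 0 even-length cycles, so sgn(φ) = (−1)^0 and φ is even.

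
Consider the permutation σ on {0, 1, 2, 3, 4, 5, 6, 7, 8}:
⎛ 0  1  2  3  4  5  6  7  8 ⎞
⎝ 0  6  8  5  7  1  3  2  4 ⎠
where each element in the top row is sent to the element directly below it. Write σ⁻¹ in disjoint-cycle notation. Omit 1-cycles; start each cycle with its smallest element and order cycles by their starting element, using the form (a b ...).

(1 5 3 6)(2 7 4 8)

The cycle decomposition of σ is (1 6 3 5)(2 8 4 7).
Reversing each cycle (and rotating so the smallest element leads) gives σ⁻¹ = (1 5 3 6)(2 7 4 8).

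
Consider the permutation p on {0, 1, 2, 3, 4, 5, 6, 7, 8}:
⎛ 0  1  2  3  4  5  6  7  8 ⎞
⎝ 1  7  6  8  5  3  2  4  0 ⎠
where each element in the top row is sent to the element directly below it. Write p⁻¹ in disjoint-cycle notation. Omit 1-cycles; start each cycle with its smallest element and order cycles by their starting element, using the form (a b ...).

(0 8 3 5 4 7 1)(2 6)

The cycle decomposition of p is (0 1 7 4 5 3 8)(2 6).
Reversing each cycle (and rotating so the smallest element leads) gives p⁻¹ = (0 8 3 5 4 7 1)(2 6).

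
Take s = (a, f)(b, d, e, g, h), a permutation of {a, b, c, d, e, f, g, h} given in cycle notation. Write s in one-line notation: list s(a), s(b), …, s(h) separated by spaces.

f d c e g a h b

Each element maps to the next entry in its cycle (wrapping to the front): a↦f, b↦d, c↦c, d↦e, e↦g, f↦a, g↦h, h↦b.
So the one-line form is f d c e g a h b.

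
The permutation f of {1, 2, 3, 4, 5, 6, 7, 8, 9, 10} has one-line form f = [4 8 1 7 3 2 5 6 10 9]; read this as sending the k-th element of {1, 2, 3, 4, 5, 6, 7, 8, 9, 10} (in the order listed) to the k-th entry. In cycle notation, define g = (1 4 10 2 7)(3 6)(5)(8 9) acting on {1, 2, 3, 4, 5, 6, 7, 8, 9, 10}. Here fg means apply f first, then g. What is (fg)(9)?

2

(fg)(9) = g(f(9)). f(9) = 10, then g(10) = 2. So (fg)(9) = 2.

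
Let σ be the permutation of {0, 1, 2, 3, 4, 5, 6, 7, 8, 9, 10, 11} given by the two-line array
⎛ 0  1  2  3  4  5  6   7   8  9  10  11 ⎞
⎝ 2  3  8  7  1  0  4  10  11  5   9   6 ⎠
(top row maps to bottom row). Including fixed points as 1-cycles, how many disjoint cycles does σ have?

The cycle decomposition is (0, 2, 8, 11, 6, 4, 1, 3, 7, 10, 9, 5), which has 1 cycle (counting 1-cycles).

1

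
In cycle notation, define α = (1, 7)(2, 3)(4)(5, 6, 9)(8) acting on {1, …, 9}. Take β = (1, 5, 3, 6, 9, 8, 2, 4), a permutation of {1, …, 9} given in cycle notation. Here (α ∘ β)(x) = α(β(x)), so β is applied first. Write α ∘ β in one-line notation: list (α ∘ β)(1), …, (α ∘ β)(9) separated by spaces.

6 4 9 7 2 5 1 3 8

Chase each element through β then α: 1 → 5 → 6; 2 → 4 → 4; 3 → 6 → 9; 4 → 1 → 7; 5 → 3 → 2; 6 → 9 → 5; 7 → 7 → 1; 8 → 2 → 3; 9 → 8 → 8.
So α ∘ β in one-line form is 6 4 9 7 2 5 1 3 8.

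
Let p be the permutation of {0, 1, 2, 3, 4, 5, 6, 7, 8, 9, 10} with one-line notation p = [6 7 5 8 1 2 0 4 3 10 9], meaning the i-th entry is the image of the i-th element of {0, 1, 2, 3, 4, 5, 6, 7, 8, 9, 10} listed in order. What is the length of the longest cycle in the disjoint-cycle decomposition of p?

3

Decomposing into disjoint cycles gives (0 6)(1 7 4)(2 5)(3 8)(9 10); the longest has length 3.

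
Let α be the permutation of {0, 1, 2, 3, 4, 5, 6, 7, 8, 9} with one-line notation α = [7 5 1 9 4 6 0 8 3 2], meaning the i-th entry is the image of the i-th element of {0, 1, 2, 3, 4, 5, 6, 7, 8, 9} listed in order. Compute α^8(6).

5

Tracing 6 → 0 → … returns to 6 after 9 steps, so 6 lies in a 9-cycle (0, 7, 8, 3, 9, 2, 1, 5, 6).
Advancing 8 steps from 6: 6 → 0 → 7 → 8 → 3 → 9 → 2 → 1 → 5.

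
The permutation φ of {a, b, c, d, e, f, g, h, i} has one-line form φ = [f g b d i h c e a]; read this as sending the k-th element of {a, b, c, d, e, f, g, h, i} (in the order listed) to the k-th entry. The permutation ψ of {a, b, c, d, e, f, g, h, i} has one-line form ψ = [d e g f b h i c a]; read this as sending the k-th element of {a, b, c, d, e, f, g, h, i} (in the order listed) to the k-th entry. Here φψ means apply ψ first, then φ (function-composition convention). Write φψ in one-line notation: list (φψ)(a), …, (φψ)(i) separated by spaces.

(φψ)(x) = φ(ψ(x)). Computing each image: φ(ψ(a)) = φ(d) = d, φ(ψ(b)) = φ(e) = i, φ(ψ(c)) = φ(g) = c, φ(ψ(d)) = φ(f) = h, φ(ψ(e)) = φ(b) = g, φ(ψ(f)) = φ(h) = e, φ(ψ(g)) = φ(i) = a, φ(ψ(h)) = φ(c) = b, φ(ψ(i)) = φ(a) = f.
Hence φψ = [d i c h g e a b f].

d i c h g e a b f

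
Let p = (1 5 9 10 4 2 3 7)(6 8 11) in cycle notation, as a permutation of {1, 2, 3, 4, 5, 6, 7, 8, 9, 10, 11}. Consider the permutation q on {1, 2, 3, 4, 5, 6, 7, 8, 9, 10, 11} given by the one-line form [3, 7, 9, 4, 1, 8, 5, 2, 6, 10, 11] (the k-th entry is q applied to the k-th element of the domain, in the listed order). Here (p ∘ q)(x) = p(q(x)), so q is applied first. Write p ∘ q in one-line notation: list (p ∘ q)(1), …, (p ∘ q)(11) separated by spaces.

7 1 10 2 5 11 9 3 8 4 6

(p ∘ q)(x) = p(q(x)). Computing each image: p(q(1)) = p(3) = 7, p(q(2)) = p(7) = 1, p(q(3)) = p(9) = 10, p(q(4)) = p(4) = 2, p(q(5)) = p(1) = 5, p(q(6)) = p(8) = 11, p(q(7)) = p(5) = 9, p(q(8)) = p(2) = 3, p(q(9)) = p(6) = 8, p(q(10)) = p(10) = 4, p(q(11)) = p(11) = 6.
Hence p ∘ q = [7 1 10 2 5 11 9 3 8 4 6].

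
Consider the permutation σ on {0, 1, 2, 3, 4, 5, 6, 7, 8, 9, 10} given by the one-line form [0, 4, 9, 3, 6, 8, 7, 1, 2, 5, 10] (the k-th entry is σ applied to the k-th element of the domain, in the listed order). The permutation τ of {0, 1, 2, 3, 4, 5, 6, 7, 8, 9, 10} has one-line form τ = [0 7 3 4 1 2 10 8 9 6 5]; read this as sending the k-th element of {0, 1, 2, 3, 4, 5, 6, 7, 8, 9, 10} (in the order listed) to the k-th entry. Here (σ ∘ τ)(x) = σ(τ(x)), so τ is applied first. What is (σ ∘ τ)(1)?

1

First apply τ: τ(1) = 7, then σ(7) = 1. Thus (σ ∘ τ)(1) = 1.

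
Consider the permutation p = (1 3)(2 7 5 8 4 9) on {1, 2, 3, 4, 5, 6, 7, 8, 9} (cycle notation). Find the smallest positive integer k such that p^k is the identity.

6

The cycle type of p is (6, 2, 1).
Since disjoint cycles commute, ord(p) = lcm(6, 2) = 6.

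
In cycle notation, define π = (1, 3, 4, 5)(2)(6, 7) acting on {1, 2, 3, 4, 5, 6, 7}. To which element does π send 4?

5

In the cycle (1, 3, 4, 5), 4 is followed by 5, so π(4) = 5.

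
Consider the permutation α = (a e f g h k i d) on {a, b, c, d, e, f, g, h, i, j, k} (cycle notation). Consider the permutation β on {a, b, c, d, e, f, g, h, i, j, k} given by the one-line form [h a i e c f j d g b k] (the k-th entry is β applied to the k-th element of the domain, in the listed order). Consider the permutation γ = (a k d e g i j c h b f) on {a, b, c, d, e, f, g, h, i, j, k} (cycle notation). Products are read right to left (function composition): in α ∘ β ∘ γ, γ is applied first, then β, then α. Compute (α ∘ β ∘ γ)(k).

(α ∘ β ∘ γ)(k) = α(β(γ(k))). γ(k) = d, then β(d) = e, then α(e) = f, so the result is f.

f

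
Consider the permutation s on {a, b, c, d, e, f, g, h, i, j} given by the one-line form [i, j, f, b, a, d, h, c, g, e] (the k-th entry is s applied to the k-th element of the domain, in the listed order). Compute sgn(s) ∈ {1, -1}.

In disjoint-cycle form the cycle lengths are 10.
A cycle is odd iff its length is even; s has 1 even-length cycle, so sgn(s) = (−1)^1 and s is odd.

-1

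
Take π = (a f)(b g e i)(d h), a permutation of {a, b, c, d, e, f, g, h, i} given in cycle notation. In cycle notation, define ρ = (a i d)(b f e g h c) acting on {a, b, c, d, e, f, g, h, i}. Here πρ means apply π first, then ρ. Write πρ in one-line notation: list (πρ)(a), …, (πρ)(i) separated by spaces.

e h b c d i g a f

Chase each element through π then ρ: a → f → e; b → g → h; c → c → b; d → h → c; e → i → d; f → a → i; g → e → g; h → d → a; i → b → f.
So πρ in one-line form is e h b c d i g a f.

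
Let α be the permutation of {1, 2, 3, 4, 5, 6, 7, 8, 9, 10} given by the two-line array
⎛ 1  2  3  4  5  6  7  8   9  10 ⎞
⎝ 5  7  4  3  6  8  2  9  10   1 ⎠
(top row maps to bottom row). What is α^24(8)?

Tracing 8 → 9 → … returns to 8 after 6 steps, so 8 lies in a 6-cycle (1 5 6 8 9 10).
On a 6-cycle, α^6 is the identity, so α^24 = α^0 there (24 ≡ 0 mod 6).
So α^24(8) = 8.

8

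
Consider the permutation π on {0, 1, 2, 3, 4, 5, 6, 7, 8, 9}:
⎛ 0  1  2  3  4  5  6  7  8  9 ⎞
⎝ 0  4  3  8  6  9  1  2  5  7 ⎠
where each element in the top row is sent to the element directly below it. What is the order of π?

The disjoint-cycle form of π has cycle lengths 6, 3, 1.
The order is lcm(6, 3) = 6.

6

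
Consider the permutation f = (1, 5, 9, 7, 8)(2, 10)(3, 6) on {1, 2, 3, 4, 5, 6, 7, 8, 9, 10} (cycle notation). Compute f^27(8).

8 lies in the 5-cycle (1, 5, 9, 7, 8).
Powers repeat with period 5 on this cycle, and 27 mod 5 = 2, so f^27(8) = f^2(8).
Advancing 2 steps from 8: 8 → 1 → 5.

5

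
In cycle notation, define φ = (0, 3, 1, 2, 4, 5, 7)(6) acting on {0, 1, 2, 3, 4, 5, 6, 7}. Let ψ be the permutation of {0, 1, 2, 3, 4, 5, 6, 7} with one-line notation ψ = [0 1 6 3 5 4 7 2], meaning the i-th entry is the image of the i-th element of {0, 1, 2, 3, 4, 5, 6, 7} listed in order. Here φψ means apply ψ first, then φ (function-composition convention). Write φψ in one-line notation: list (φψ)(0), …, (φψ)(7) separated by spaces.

3 2 6 1 7 5 0 4

For each element, apply ψ then φ: 0 → 0 → 3; 1 → 1 → 2; 2 → 6 → 6; 3 → 3 → 1; 4 → 5 → 7; 5 → 4 → 5; 6 → 7 → 0; 7 → 2 → 4.
So φψ in one-line form is 3 2 6 1 7 5 0 4.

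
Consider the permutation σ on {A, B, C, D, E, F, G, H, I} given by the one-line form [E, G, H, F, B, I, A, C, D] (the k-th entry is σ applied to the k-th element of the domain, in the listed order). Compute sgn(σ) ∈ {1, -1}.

1

In disjoint-cycle form the cycle lengths are 4, 3, 2.
A cycle of length ℓ contributes ℓ−1 transpositions, so σ is a product of 3 + 2 + 1 = 6 transpositions — even.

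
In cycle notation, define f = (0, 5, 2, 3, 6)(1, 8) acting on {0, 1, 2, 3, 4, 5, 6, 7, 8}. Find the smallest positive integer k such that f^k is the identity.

10

The cycle type of f is (5, 2, 1, 1).
The order of f is the least common multiple of its cycle lengths: lcm(5, 2) = 10.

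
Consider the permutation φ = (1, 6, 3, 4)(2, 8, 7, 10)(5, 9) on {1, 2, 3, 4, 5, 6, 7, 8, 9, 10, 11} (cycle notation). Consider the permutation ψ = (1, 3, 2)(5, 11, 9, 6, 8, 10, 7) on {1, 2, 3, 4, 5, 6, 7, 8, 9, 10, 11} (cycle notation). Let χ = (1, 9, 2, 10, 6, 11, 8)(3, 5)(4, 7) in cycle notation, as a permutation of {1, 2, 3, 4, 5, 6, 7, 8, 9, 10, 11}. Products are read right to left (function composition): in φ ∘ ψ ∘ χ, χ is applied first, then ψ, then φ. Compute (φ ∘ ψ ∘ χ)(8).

(φ ∘ ψ ∘ χ)(8) = φ(ψ(χ(8))). χ(8) = 1, then ψ(1) = 3, then φ(3) = 4, so the result is 4.

4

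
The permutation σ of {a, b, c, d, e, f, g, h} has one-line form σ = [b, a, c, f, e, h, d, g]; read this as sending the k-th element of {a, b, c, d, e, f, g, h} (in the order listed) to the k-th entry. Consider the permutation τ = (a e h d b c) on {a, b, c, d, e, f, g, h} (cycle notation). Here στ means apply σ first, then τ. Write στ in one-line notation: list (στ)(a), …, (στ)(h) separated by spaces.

(στ)(x) = τ(σ(x)). Computing each image: τ(σ(a)) = τ(b) = c, τ(σ(b)) = τ(a) = e, τ(σ(c)) = τ(c) = a, τ(σ(d)) = τ(f) = f, τ(σ(e)) = τ(e) = h, τ(σ(f)) = τ(h) = d, τ(σ(g)) = τ(d) = b, τ(σ(h)) = τ(g) = g.
Hence στ = [c e a f h d b g].

c e a f h d b g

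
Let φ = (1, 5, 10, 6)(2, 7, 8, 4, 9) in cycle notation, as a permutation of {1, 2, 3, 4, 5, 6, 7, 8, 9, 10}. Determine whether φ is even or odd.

odd

The cycle lengths are 5, 4, 1.
A cycle is odd iff its length is even; φ has 1 even-length cycle, so sgn(φ) = (−1)^1 and φ is odd.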